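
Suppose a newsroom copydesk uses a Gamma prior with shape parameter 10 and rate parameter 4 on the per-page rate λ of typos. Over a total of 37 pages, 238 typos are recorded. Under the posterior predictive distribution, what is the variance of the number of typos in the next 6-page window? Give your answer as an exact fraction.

Total count 238 over total exposure 37 pages.
Gamma(α, β) with Poisson data over total exposure Σt gives posterior Gamma(α+Σx, β+Σt) = Gamma(248, 41).
The posterior predictive for a window of length T is Negative Binomial with variance T·α'·(β'+T)/β'² = 6·248·47/1681 = 69936/1681.

69936/1681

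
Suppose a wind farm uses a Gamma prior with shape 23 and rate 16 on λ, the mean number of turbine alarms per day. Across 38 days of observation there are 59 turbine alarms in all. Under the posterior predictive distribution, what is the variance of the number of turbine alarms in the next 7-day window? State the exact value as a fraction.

17507/1458

Total count 59 over total exposure 38 days.
The Gamma prior is conjugate for the Poisson rate, so λ | data ~ Gamma(23+59, 16+38) = Gamma(82, 54).
The posterior predictive for a window of length T is Negative Binomial with variance T·α'·(β'+T)/β'² = 7·82·61/2916 = 17507/1458.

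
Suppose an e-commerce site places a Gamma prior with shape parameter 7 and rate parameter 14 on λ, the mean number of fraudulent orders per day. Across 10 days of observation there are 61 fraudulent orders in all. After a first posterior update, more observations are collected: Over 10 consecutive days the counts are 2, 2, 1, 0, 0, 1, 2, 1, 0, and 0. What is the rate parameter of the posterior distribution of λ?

34

Total count 61 over total exposure 10 days.
After the first batch: Gamma(7 + 61, 14 + 10) = Gamma(68, 24).
Total count: 2 + 2 + 1 + 0 + 0 + 1 + 2 + 1 + 0 + 0 = 9.
Total exposure: 10 days.
After the second batch: Gamma(68 + 9, 24 + 10) = Gamma(77, 34).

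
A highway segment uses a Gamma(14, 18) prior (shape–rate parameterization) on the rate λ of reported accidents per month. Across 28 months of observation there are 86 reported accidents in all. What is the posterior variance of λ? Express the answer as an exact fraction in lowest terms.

25/529

Total count 86 over total exposure 28 months.
Gamma(α, β) with Poisson data over total exposure Σt gives posterior Gamma(α+Σx, β+Σt) = Gamma(100, 46).
Posterior variance = α'/β'² = 100/2116 = 25/529.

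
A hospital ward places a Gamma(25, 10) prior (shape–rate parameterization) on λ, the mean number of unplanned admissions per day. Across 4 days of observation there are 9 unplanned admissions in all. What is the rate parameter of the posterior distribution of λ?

14

Total count 9 over total exposure 4 days.
Conjugate update: add total count to the shape and total exposure to the rate, giving Gamma(34, 14).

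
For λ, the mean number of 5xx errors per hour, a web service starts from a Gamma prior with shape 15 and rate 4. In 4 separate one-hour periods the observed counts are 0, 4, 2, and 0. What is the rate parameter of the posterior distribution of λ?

8

Total count: 0 + 4 + 2 + 0 = 6.
Total exposure: 4 hours.
The Gamma prior is conjugate for the Poisson rate, so λ | data ~ Gamma(15+6, 4+4) = Gamma(21, 8).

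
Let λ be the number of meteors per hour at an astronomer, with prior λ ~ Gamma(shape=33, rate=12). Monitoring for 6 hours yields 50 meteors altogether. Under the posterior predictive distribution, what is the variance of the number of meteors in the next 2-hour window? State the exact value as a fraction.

Total count 50 over total exposure 6 hours.
By Gamma–Poisson conjugacy, the posterior is Gamma(α + Σx, β + Σt) = Gamma(33 + 50, 12 + 6) = Gamma(83, 18).
The posterior predictive for a window of length T is Negative Binomial with variance T·α'·(β'+T)/β'² = 2·83·20/324 = 830/81.

830/81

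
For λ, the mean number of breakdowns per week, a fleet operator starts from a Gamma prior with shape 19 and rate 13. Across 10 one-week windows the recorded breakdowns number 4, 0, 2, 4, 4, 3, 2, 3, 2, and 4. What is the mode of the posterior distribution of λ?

2

Total count: 4 + 0 + 2 + 4 + 4 + 3 + 2 + 3 + 2 + 4 = 28.
Total exposure: 10 weeks.
Conjugate update: add total count to the shape and total exposure to the rate, giving Gamma(47, 23).
Posterior mode = (α'−1)/β' = 46/23 = 2.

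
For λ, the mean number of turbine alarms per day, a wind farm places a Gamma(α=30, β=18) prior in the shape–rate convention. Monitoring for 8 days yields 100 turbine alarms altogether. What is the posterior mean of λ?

5

Total count 100 over total exposure 8 days.
The Gamma prior is conjugate for the Poisson rate, so λ | data ~ Gamma(30+100, 18+8) = Gamma(130, 26).
Posterior mean = α'/β' = 130/26 = 5.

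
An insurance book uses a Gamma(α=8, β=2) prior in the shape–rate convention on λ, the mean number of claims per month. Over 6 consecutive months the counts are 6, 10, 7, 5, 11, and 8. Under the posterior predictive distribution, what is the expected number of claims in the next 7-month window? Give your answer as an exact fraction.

385/8

Total count: 6 + 10 + 7 + 5 + 11 + 8 = 47.
Total exposure: 6 months.
Gamma(α, β) with Poisson data over total exposure Σt gives posterior Gamma(α+Σx, β+Σt) = Gamma(55, 8).
Predictive mean over a 7-month window = T·E[λ|data] = 7·55/8 = 385/8.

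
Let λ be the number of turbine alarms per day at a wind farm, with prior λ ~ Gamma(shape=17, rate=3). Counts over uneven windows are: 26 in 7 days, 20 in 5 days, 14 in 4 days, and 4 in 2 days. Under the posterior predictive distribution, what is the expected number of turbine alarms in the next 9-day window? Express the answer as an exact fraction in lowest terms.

Total count: 26 + 20 + 14 + 4 = 64.
Total exposure: 7 + 5 + 4 + 2 = 18 days.
Conjugate update: add total count to the shape and total exposure to the rate, giving Gamma(81, 21).
Predictive mean over a 9-day window = T·E[λ|data] = 9·81/21 = 243/7.

243/7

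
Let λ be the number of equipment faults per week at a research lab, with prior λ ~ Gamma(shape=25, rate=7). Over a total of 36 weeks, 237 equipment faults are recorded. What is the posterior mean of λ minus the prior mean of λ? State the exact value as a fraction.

759/301

Total count 237 over total exposure 36 weeks.
Posterior: α' = 25 + 237 = 262, β' = 7 + 36 = 43.
Posterior mean = 262/43 = 262/43; prior mean = 25/7 = 25/7. Difference = 262/43 − 25/7 = 759/301.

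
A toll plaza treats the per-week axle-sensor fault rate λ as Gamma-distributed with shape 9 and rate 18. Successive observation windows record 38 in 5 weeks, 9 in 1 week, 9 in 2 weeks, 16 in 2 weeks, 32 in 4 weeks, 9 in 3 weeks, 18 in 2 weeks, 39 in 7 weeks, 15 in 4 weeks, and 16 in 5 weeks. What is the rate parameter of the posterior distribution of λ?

53

Total count: 38 + 9 + 9 + 16 + 32 + 9 + 18 + 39 + 15 + 16 = 201.
Total exposure: 5 + 1 + 2 + 2 + 4 + 3 + 2 + 7 + 4 + 5 = 35 weeks.
Gamma(α, β) with Poisson data over total exposure Σt gives posterior Gamma(α+Σx, β+Σt) = Gamma(210, 53).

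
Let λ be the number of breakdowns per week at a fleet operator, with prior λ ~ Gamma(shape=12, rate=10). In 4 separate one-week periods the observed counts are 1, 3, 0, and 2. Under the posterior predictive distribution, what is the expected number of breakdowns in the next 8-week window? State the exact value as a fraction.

72/7

Total count: 1 + 3 + 0 + 2 = 6.
Total exposure: 4 weeks.
Gamma(α, β) with Poisson data over total exposure Σt gives posterior Gamma(α+Σx, β+Σt) = Gamma(18, 14).
Predictive mean over an 8-week window = T·E[λ|data] = 8·18/14 = 72/7.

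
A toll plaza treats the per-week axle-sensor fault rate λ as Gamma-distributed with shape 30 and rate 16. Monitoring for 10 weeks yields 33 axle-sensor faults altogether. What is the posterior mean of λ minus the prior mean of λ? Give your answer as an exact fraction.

Total count 33 over total exposure 10 weeks.
By Gamma–Poisson conjugacy, the posterior is Gamma(α + Σx, β + Σt) = Gamma(30 + 33, 16 + 10) = Gamma(63, 26).
Posterior mean = 63/26 = 63/26; prior mean = 30/16 = 15/8. Difference = 63/26 − 15/8 = 57/104.

57/104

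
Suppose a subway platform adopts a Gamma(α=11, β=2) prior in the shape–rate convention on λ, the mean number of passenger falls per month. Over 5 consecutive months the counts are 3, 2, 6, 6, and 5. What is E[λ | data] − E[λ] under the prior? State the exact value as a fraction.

-11/14

Total count: 3 + 2 + 6 + 6 + 5 = 22.
Total exposure: 5 months.
The Gamma prior is conjugate for the Poisson rate, so λ | data ~ Gamma(11+22, 2+5) = Gamma(33, 7).
Posterior mean = 33/7 = 33/7; prior mean = 11/2 = 11/2. Difference = 33/7 − 11/2 = -11/14.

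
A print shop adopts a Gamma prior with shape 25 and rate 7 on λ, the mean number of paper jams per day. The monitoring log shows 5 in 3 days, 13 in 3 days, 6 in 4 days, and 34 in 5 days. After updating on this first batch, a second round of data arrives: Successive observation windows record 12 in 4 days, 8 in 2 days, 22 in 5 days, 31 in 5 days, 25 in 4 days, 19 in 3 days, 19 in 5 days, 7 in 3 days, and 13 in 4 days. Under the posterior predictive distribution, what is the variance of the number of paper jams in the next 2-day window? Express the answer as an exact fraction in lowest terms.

Total count: 5 + 13 + 6 + 34 = 58.
Total exposure: 3 + 3 + 4 + 5 = 15 days.
After the first batch: Gamma(25 + 58, 7 + 15) = Gamma(83, 22).
Total count: 12 + 8 + 22 + 31 + 25 + 19 + 19 + 7 + 13 = 156.
Total exposure: 4 + 2 + 5 + 5 + 4 + 3 + 5 + 3 + 4 = 35 days.
After the second batch: Gamma(83 + 156, 22 + 35) = Gamma(239, 57).
The posterior predictive for a window of length T is Negative Binomial with variance T·α'·(β'+T)/β'² = 2·239·59/3249 = 28202/3249.

28202/3249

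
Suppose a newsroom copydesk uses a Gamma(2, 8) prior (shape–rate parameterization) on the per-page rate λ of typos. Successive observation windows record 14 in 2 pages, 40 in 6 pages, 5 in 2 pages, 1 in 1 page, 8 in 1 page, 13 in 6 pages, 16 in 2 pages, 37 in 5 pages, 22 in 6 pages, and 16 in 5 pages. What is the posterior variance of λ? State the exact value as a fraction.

87/968

Total count: 14 + 40 + 5 + 1 + 8 + 13 + 16 + 37 + 22 + 16 = 172.
Total exposure: 2 + 6 + 2 + 1 + 1 + 6 + 2 + 5 + 6 + 5 = 36 pages.
Conjugate update: add total count to the shape and total exposure to the rate, giving Gamma(174, 44).
Posterior variance = α'/β'² = 174/1936 = 87/968.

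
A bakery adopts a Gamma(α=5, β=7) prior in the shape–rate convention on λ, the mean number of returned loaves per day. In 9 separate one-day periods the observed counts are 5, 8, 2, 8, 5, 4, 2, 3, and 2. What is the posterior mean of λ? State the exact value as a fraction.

Total count: 5 + 8 + 2 + 8 + 5 + 4 + 2 + 3 + 2 = 39.
Total exposure: 9 days.
Conjugate update: add total count to the shape and total exposure to the rate, giving Gamma(44, 16).
Posterior mean = α'/β' = 44/16 = 11/4.

11/4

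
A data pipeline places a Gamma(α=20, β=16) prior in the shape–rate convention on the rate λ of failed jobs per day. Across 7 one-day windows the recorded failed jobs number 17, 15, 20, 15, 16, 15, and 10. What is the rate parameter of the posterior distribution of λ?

Total count: 17 + 15 + 20 + 15 + 16 + 15 + 10 = 108.
Total exposure: 7 days.
Posterior: α' = 20 + 108 = 128, β' = 16 + 7 = 23.

23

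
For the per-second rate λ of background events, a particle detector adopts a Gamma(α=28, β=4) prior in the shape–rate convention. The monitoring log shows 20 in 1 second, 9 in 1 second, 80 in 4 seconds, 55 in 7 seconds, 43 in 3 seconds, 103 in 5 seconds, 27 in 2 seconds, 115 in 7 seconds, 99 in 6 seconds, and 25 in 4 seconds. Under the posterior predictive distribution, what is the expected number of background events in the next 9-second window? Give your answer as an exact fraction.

Total count: 20 + 9 + 80 + 55 + 43 + 103 + 27 + 115 + 99 + 25 = 576.
Total exposure: 1 + 1 + 4 + 7 + 3 + 5 + 2 + 7 + 6 + 4 = 40 seconds.
Posterior: α' = 28 + 576 = 604, β' = 4 + 40 = 44.
Predictive mean over a 9-second window = T·E[λ|data] = 9·604/44 = 1359/11.

1359/11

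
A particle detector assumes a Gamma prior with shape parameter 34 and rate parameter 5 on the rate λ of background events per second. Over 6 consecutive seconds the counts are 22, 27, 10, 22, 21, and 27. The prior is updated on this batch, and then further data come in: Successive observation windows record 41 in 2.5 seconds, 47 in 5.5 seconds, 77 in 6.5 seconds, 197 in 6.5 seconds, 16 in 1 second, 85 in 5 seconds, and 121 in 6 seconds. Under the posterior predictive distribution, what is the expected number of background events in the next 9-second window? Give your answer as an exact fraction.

6723/44

Total count: 22 + 27 + 10 + 22 + 21 + 27 = 129.
Total exposure: 6 seconds.
After the first batch: Gamma(34 + 129, 5 + 6) = Gamma(163, 11).
Total count: 41 + 47 + 77 + 197 + 16 + 85 + 121 = 584.
Total exposure: 2.5 + 5.5 + 6.5 + 6.5 + 1 + 5 + 6 = 33 seconds.
After the second batch: Gamma(163 + 584, 11 + 33) = Gamma(747, 44).
Predictive mean over a 9-second window = T·E[λ|data] = 9·747/44 = 6723/44.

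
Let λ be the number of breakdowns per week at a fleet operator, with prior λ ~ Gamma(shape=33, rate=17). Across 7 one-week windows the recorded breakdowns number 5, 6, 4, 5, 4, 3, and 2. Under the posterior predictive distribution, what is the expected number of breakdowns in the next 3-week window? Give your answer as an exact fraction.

31/4

Total count: 5 + 6 + 4 + 5 + 4 + 3 + 2 = 29.
Total exposure: 7 weeks.
Gamma(α, β) with Poisson data over total exposure Σt gives posterior Gamma(α+Σx, β+Σt) = Gamma(62, 24).
Predictive mean over a 3-week window = T·E[λ|data] = 3·62/24 = 31/4.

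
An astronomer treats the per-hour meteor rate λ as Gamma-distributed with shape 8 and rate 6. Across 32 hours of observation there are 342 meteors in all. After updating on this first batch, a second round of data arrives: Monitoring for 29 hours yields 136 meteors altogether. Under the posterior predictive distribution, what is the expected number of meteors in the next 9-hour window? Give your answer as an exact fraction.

Total count 342 over total exposure 32 hours.
After the first batch: Gamma(8 + 342, 6 + 32) = Gamma(350, 38).
Total count 136 over total exposure 29 hours.
After the second batch: Gamma(350 + 136, 38 + 29) = Gamma(486, 67).
Predictive mean over a 9-hour window = T·E[λ|data] = 9·486/67 = 4374/67.

4374/67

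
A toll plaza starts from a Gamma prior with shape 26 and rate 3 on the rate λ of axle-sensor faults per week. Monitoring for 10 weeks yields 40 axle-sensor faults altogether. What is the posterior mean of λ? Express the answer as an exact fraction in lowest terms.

Total count 40 over total exposure 10 weeks.
The Gamma prior is conjugate for the Poisson rate, so λ | data ~ Gamma(26+40, 3+10) = Gamma(66, 13).
Posterior mean = α'/β' = 66/13.

66/13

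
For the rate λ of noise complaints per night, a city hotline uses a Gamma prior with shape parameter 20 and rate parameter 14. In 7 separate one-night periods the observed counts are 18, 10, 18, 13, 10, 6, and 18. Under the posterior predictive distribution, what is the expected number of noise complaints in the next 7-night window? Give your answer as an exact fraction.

Total count: 18 + 10 + 18 + 13 + 10 + 6 + 18 = 93.
Total exposure: 7 nights.
Gamma(α, β) with Poisson data over total exposure Σt gives posterior Gamma(α+Σx, β+Σt) = Gamma(113, 21).
Predictive mean over a 7-night window = T·E[λ|data] = 7·113/21 = 113/3.

113/3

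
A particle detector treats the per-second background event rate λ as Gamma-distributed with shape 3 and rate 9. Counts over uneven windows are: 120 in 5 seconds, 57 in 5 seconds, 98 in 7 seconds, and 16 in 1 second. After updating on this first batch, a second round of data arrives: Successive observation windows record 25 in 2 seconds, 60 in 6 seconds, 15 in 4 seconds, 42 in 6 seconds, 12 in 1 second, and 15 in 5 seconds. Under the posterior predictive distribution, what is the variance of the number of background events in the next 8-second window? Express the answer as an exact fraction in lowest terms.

Total count: 120 + 57 + 98 + 16 = 291.
Total exposure: 5 + 5 + 7 + 1 = 18 seconds.
After the first batch: Gamma(3 + 291, 9 + 18) = Gamma(294, 27).
Total count: 25 + 60 + 15 + 42 + 12 + 15 = 169.
Total exposure: 2 + 6 + 4 + 6 + 1 + 5 = 24 seconds.
After the second batch: Gamma(294 + 169, 27 + 24) = Gamma(463, 51).
The posterior predictive for a window of length T is Negative Binomial with variance T·α'·(β'+T)/β'² = 8·463·59/2601 = 218536/2601.

218536/2601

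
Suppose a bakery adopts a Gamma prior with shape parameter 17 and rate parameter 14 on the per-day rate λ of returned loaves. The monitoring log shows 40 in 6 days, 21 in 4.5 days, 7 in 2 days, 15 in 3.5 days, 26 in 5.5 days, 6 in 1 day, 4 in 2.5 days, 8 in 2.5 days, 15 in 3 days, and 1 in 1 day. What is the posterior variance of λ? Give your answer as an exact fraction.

Total count: 40 + 21 + 7 + 15 + 26 + 6 + 4 + 8 + 15 + 1 = 143.
Total exposure: 6 + 4.5 + 2 + 3.5 + 5.5 + 1 + 2.5 + 2.5 + 3 + 1 = 31.5 days.
By Gamma–Poisson conjugacy, the posterior is Gamma(α + Σx, β + Σt) = Gamma(17 + 143, 14 + 31.5) = Gamma(160, 91/2).
Posterior variance = α'/β'² = 160/(8281/4) = 640/8281.

640/8281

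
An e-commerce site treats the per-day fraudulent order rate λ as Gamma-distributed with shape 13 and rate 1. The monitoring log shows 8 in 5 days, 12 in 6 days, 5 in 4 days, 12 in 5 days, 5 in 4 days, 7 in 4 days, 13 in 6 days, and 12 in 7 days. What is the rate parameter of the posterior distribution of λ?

42

Total count: 8 + 12 + 5 + 12 + 5 + 7 + 13 + 12 = 74.
Total exposure: 5 + 6 + 4 + 5 + 4 + 4 + 6 + 7 = 41 days.
By Gamma–Poisson conjugacy, the posterior is Gamma(α + Σx, β + Σt) = Gamma(13 + 74, 1 + 41) = Gamma(87, 42).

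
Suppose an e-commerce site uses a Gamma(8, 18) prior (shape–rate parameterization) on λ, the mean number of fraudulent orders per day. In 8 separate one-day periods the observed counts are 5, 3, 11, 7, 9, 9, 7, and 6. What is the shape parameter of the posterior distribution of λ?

Total count: 5 + 3 + 11 + 7 + 9 + 9 + 7 + 6 = 57.
Total exposure: 8 days.
The Gamma prior is conjugate for the Poisson rate, so λ | data ~ Gamma(8+57, 18+8) = Gamma(65, 26).

65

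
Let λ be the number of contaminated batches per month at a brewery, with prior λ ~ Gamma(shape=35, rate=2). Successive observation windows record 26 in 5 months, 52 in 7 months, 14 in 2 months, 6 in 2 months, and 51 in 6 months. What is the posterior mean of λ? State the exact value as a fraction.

Total count: 26 + 52 + 14 + 6 + 51 = 149.
Total exposure: 5 + 7 + 2 + 2 + 6 = 22 months.
Gamma(α, β) with Poisson data over total exposure Σt gives posterior Gamma(α+Σx, β+Σt) = Gamma(184, 24).
Posterior mean = α'/β' = 184/24 = 23/3.

23/3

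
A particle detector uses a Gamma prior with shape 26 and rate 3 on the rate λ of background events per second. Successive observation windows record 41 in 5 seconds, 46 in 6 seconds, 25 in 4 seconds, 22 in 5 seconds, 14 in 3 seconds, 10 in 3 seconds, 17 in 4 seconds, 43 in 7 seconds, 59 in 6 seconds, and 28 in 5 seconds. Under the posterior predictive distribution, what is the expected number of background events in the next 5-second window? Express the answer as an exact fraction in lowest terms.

Total count: 41 + 46 + 25 + 22 + 14 + 10 + 17 + 43 + 59 + 28 = 305.
Total exposure: 5 + 6 + 4 + 5 + 3 + 3 + 4 + 7 + 6 + 5 = 48 seconds.
Conjugate update: add total count to the shape and total exposure to the rate, giving Gamma(331, 51).
Predictive mean over a 5-second window = T·E[λ|data] = 5·331/51 = 1655/51.

1655/51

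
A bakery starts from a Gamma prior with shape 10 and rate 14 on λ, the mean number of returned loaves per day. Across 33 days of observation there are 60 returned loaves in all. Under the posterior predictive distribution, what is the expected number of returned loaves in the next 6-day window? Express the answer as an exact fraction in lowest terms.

420/47

Total count 60 over total exposure 33 days.
Posterior: α' = 10 + 60 = 70, β' = 14 + 33 = 47.
Predictive mean over a 6-day window = T·E[λ|data] = 6·70/47 = 420/47.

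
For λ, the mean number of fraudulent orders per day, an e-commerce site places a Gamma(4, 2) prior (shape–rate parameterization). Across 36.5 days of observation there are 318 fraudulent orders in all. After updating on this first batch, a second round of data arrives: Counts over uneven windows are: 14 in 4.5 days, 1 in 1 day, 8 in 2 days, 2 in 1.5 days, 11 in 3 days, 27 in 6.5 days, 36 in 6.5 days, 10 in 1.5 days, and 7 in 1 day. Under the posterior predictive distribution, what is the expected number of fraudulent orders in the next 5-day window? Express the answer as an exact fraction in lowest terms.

Total count 318 over total exposure 36.5 days.
After the first batch: Gamma(4 + 318, 2 + 36.5) = Gamma(322, 77/2).
Total count: 14 + 1 + 8 + 2 + 11 + 27 + 36 + 10 + 7 = 116.
Total exposure: 4.5 + 1 + 2 + 1.5 + 3 + 6.5 + 6.5 + 1.5 + 1 = 27.5 days.
After the second batch: Gamma(322 + 116, 77/2 + 27.5) = Gamma(438, 66).
Predictive mean over a 5-day window = T·E[λ|data] = 5·438/66 = 365/11.

365/11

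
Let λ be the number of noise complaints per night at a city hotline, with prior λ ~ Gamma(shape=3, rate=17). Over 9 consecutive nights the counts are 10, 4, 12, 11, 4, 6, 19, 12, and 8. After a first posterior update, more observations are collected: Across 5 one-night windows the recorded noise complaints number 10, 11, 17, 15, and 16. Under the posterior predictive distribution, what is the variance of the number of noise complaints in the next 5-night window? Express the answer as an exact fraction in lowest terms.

Total count: 10 + 4 + 12 + 11 + 4 + 6 + 19 + 12 + 8 = 86.
Total exposure: 9 nights.
After the first batch: Gamma(3 + 86, 17 + 9) = Gamma(89, 26).
Total count: 10 + 11 + 17 + 15 + 16 = 69.
Total exposure: 5 nights.
After the second batch: Gamma(89 + 69, 26 + 5) = Gamma(158, 31).
The posterior predictive for a window of length T is Negative Binomial with variance T·α'·(β'+T)/β'² = 5·158·36/961 = 28440/961.

28440/961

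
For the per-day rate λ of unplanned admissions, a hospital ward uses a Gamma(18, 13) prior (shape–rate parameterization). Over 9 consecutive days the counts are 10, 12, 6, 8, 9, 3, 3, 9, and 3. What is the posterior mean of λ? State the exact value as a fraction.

81/22

Total count: 10 + 12 + 6 + 8 + 9 + 3 + 3 + 9 + 3 = 63.
Total exposure: 9 days.
Gamma(α, β) with Poisson data over total exposure Σt gives posterior Gamma(α+Σx, β+Σt) = Gamma(81, 22).
Posterior mean = α'/β' = 81/22.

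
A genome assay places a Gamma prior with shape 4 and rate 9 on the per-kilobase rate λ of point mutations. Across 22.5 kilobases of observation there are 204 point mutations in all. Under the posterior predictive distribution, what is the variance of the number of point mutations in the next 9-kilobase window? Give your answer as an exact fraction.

3744/49

Total count 204 over total exposure 22.5 kilobases.
Conjugate update: add total count to the shape and total exposure to the rate, giving Gamma(208, 63/2).
The posterior predictive for a window of length T is Negative Binomial with variance T·α'·(β'+T)/β'² = 9·208·(81/2)/(3969/4) = 3744/49.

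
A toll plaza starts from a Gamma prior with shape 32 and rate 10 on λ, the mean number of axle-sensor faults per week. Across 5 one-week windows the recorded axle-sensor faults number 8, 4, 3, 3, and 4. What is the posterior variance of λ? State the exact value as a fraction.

Total count: 8 + 4 + 3 + 3 + 4 = 22.
Total exposure: 5 weeks.
Posterior: α' = 32 + 22 = 54, β' = 10 + 5 = 15.
Posterior variance = α'/β'² = 54/225 = 6/25.

6/25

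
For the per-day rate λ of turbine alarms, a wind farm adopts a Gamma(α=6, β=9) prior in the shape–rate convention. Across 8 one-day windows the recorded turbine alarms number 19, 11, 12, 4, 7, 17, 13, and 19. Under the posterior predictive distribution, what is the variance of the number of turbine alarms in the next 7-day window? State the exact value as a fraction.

Total count: 19 + 11 + 12 + 4 + 7 + 17 + 13 + 19 = 102.
Total exposure: 8 days.
By Gamma–Poisson conjugacy, the posterior is Gamma(α + Σx, β + Σt) = Gamma(6 + 102, 9 + 8) = Gamma(108, 17).
The posterior predictive for a window of length T is Negative Binomial with variance T·α'·(β'+T)/β'² = 7·108·24/289 = 18144/289.

18144/289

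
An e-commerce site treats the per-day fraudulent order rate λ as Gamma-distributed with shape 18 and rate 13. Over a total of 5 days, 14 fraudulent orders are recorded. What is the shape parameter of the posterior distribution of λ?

Total count 14 over total exposure 5 days.
Posterior: α' = 18 + 14 = 32, β' = 13 + 5 = 18.

32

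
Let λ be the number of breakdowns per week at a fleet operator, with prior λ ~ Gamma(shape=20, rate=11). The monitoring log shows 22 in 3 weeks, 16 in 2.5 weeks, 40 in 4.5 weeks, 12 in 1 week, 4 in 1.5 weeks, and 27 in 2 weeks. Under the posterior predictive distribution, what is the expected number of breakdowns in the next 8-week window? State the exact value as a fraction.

Total count: 22 + 16 + 40 + 12 + 4 + 27 = 121.
Total exposure: 3 + 2.5 + 4.5 + 1 + 1.5 + 2 = 14.5 weeks.
Posterior: α' = 20 + 121 = 141, β' = 11 + 14.5 = 51/2.
Predictive mean over an 8-week window = T·E[λ|data] = 8·141/(51/2) = 752/17.

752/17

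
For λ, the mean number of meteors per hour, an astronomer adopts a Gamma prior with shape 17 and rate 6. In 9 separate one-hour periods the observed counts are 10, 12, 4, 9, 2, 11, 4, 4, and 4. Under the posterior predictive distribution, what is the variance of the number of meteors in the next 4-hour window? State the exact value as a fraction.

5852/225

Total count: 10 + 12 + 4 + 9 + 2 + 11 + 4 + 4 + 4 = 60.
Total exposure: 9 hours.
The Gamma prior is conjugate for the Poisson rate, so λ | data ~ Gamma(17+60, 6+9) = Gamma(77, 15).
The posterior predictive for a window of length T is Negative Binomial with variance T·α'·(β'+T)/β'² = 4·77·19/225 = 5852/225.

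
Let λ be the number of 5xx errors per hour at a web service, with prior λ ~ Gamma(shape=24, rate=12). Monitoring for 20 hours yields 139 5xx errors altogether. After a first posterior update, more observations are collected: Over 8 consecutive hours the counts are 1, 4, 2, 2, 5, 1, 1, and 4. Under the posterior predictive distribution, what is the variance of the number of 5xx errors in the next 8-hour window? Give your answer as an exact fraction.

1098/25

Total count 139 over total exposure 20 hours.
After the first batch: Gamma(24 + 139, 12 + 20) = Gamma(163, 32).
Total count: 1 + 4 + 2 + 2 + 5 + 1 + 1 + 4 = 20.
Total exposure: 8 hours.
After the second batch: Gamma(163 + 20, 32 + 8) = Gamma(183, 40).
The posterior predictive for a window of length T is Negative Binomial with variance T·α'·(β'+T)/β'² = 8·183·48/1600 = 1098/25.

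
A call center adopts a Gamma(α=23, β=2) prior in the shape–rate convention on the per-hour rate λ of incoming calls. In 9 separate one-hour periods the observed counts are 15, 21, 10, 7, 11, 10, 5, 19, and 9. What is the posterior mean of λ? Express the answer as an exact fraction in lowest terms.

Total count: 15 + 21 + 10 + 7 + 11 + 10 + 5 + 19 + 9 = 107.
Total exposure: 9 hours.
Posterior: α' = 23 + 107 = 130, β' = 2 + 9 = 11.
Posterior mean = α'/β' = 130/11.

130/11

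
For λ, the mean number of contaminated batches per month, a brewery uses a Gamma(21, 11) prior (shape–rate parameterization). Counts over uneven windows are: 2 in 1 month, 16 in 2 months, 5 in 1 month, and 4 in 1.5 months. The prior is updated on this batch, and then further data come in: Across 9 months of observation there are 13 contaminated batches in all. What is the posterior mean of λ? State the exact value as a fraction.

122/51

Total count: 2 + 16 + 5 + 4 = 27.
Total exposure: 1 + 2 + 1 + 1.5 = 5.5 months.
After the first batch: Gamma(21 + 27, 11 + 5.5) = Gamma(48, 33/2).
Total count 13 over total exposure 9 months.
After the second batch: Gamma(48 + 13, 33/2 + 9) = Gamma(61, 51/2).
Posterior mean = α'/β' = 61/(51/2) = 122/51.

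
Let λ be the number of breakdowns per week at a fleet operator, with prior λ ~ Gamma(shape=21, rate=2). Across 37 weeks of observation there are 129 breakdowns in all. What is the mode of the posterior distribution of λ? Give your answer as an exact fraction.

Total count 129 over total exposure 37 weeks.
By Gamma–Poisson conjugacy, the posterior is Gamma(α + Σx, β + Σt) = Gamma(21 + 129, 2 + 37) = Gamma(150, 39).
Posterior mode = (α'−1)/β' = 149/39.

149/39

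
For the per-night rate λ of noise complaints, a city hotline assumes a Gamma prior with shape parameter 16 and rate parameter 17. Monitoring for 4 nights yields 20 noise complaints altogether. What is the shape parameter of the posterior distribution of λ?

Total count 20 over total exposure 4 nights.
By Gamma–Poisson conjugacy, the posterior is Gamma(α + Σx, β + Σt) = Gamma(16 + 20, 17 + 4) = Gamma(36, 21).

36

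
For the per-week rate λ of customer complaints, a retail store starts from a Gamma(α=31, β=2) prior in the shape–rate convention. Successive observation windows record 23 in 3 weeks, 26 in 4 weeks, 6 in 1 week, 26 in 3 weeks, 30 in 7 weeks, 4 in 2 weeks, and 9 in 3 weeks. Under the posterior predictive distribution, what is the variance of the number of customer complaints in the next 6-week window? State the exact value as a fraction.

5766/125

Total count: 23 + 26 + 6 + 26 + 30 + 4 + 9 = 124.
Total exposure: 3 + 4 + 1 + 3 + 7 + 2 + 3 = 23 weeks.
Conjugate update: add total count to the shape and total exposure to the rate, giving Gamma(155, 25).
The posterior predictive for a window of length T is Negative Binomial with variance T·α'·(β'+T)/β'² = 6·155·31/625 = 5766/125.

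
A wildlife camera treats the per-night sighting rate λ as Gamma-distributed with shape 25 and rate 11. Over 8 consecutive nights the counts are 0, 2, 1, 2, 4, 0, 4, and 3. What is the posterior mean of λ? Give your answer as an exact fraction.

Total count: 0 + 2 + 1 + 2 + 4 + 0 + 4 + 3 = 16.
Total exposure: 8 nights.
Posterior: α' = 25 + 16 = 41, β' = 11 + 8 = 19.
Posterior mean = α'/β' = 41/19.

41/19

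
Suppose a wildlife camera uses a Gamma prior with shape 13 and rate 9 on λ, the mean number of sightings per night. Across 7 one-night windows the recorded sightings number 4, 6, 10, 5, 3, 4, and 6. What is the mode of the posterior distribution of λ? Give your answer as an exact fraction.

25/8

Total count: 4 + 6 + 10 + 5 + 3 + 4 + 6 = 38.
Total exposure: 7 nights.
The Gamma prior is conjugate for the Poisson rate, so λ | data ~ Gamma(13+38, 9+7) = Gamma(51, 16).
Posterior mode = (α'−1)/β' = 50/16 = 25/8.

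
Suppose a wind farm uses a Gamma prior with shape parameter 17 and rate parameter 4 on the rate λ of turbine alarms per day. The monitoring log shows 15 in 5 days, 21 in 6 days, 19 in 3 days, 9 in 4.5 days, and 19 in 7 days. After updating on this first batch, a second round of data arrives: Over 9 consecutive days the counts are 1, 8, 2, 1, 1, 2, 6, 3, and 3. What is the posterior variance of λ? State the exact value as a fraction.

Total count: 15 + 21 + 19 + 9 + 19 = 83.
Total exposure: 5 + 6 + 3 + 4.5 + 7 = 25.5 days.
After the first batch: Gamma(17 + 83, 4 + 25.5) = Gamma(100, 59/2).
Total count: 1 + 8 + 2 + 1 + 1 + 2 + 6 + 3 + 3 = 27.
Total exposure: 9 days.
After the second batch: Gamma(100 + 27, 59/2 + 9) = Gamma(127, 77/2).
Posterior variance = α'/β'² = 127/(5929/4) = 508/5929.

508/5929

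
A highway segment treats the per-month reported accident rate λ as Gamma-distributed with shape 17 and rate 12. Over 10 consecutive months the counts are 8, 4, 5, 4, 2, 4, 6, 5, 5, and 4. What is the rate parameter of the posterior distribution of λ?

Total count: 8 + 4 + 5 + 4 + 2 + 4 + 6 + 5 + 5 + 4 = 47.
Total exposure: 10 months.
By Gamma–Poisson conjugacy, the posterior is Gamma(α + Σx, β + Σt) = Gamma(17 + 47, 12 + 10) = Gamma(64, 22).

22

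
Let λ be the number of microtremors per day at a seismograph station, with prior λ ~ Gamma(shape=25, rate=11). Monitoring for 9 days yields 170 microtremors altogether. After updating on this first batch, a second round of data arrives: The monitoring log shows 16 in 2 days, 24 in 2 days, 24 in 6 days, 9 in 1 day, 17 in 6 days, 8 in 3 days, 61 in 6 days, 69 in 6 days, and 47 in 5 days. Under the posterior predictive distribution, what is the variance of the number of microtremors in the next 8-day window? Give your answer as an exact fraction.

244400/3249

Total count 170 over total exposure 9 days.
After the first batch: Gamma(25 + 170, 11 + 9) = Gamma(195, 20).
Total count: 16 + 24 + 24 + 9 + 17 + 8 + 61 + 69 + 47 = 275.
Total exposure: 2 + 2 + 6 + 1 + 6 + 3 + 6 + 6 + 5 = 37 days.
After the second batch: Gamma(195 + 275, 20 + 37) = Gamma(470, 57).
The posterior predictive for a window of length T is Negative Binomial with variance T·α'·(β'+T)/β'² = 8·470·65/3249 = 244400/3249.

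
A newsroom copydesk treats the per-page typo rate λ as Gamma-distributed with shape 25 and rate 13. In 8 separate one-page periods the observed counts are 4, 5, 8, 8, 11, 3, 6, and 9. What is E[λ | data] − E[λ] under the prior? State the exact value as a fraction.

Total count: 4 + 5 + 8 + 8 + 11 + 3 + 6 + 9 = 54.
Total exposure: 8 pages.
Conjugate update: add total count to the shape and total exposure to the rate, giving Gamma(79, 21).
Posterior mean = 79/21 = 79/21; prior mean = 25/13 = 25/13. Difference = 79/21 − 25/13 = 502/273.

502/273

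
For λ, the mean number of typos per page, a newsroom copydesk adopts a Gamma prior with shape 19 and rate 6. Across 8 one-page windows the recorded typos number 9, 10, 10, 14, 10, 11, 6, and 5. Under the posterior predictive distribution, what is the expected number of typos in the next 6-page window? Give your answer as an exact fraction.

Total count: 9 + 10 + 10 + 14 + 10 + 11 + 6 + 5 = 75.
Total exposure: 8 pages.
Posterior: α' = 19 + 75 = 94, β' = 6 + 8 = 14.
Predictive mean over a 6-page window = T·E[λ|data] = 6·94/14 = 282/7.

282/7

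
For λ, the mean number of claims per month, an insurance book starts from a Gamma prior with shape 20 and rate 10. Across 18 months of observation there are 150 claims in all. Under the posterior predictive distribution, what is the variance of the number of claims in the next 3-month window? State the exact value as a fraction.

7905/392

Total count 150 over total exposure 18 months.
Gamma(α, β) with Poisson data over total exposure Σt gives posterior Gamma(α+Σx, β+Σt) = Gamma(170, 28).
The posterior predictive for a window of length T is Negative Binomial with variance T·α'·(β'+T)/β'² = 3·170·31/784 = 7905/392.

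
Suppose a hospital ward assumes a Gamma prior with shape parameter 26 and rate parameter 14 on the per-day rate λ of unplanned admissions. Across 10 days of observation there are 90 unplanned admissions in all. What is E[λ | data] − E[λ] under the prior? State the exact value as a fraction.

Total count 90 over total exposure 10 days.
Posterior: α' = 26 + 90 = 116, β' = 14 + 10 = 24.
Posterior mean = 116/24 = 29/6; prior mean = 26/14 = 13/7. Difference = 29/6 − 13/7 = 125/42.

125/42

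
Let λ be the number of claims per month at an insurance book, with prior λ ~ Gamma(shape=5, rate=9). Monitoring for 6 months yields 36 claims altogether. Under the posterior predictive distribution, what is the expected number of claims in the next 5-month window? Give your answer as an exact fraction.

41/3

Total count 36 over total exposure 6 months.
The Gamma prior is conjugate for the Poisson rate, so λ | data ~ Gamma(5+36, 9+6) = Gamma(41, 15).
Predictive mean over a 5-month window = T·E[λ|data] = 5·41/15 = 41/3.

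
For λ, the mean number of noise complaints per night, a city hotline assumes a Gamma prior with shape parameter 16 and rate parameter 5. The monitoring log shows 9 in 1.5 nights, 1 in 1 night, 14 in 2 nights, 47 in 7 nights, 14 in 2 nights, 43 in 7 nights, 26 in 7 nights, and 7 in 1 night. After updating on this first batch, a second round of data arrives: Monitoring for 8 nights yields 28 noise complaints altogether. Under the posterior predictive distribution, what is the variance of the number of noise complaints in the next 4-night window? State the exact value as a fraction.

149240/6889

Total count: 9 + 1 + 14 + 47 + 14 + 43 + 26 + 7 = 161.
Total exposure: 1.5 + 1 + 2 + 7 + 2 + 7 + 7 + 1 = 28.5 nights.
After the first batch: Gamma(16 + 161, 5 + 28.5) = Gamma(177, 67/2).
Total count 28 over total exposure 8 nights.
After the second batch: Gamma(177 + 28, 67/2 + 8) = Gamma(205, 83/2).
The posterior predictive for a window of length T is Negative Binomial with variance T·α'·(β'+T)/β'² = 4·205·(91/2)/(6889/4) = 149240/6889.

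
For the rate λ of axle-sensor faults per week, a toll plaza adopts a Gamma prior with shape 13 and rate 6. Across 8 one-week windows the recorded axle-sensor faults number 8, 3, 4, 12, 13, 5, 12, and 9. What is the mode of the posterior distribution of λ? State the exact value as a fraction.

39/7

Total count: 8 + 3 + 4 + 12 + 13 + 5 + 12 + 9 = 66.
Total exposure: 8 weeks.
By Gamma–Poisson conjugacy, the posterior is Gamma(α + Σx, β + Σt) = Gamma(13 + 66, 6 + 8) = Gamma(79, 14).
Posterior mode = (α'−1)/β' = 78/14 = 39/7.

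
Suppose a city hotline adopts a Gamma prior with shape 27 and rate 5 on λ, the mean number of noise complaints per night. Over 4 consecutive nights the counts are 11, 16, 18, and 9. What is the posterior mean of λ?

9

Total count: 11 + 16 + 18 + 9 = 54.
Total exposure: 4 nights.
Posterior: α' = 27 + 54 = 81, β' = 5 + 4 = 9.
Posterior mean = α'/β' = 81/9 = 9.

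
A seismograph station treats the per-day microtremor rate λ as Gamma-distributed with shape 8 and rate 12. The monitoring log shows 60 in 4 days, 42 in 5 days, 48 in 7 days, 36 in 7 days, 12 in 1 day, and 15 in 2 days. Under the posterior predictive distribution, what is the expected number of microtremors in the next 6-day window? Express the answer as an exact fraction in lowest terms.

Total count: 60 + 42 + 48 + 36 + 12 + 15 = 213.
Total exposure: 4 + 5 + 7 + 7 + 1 + 2 = 26 days.
Conjugate update: add total count to the shape and total exposure to the rate, giving Gamma(221, 38).
Predictive mean over a 6-day window = T·E[λ|data] = 6·221/38 = 663/19.

663/19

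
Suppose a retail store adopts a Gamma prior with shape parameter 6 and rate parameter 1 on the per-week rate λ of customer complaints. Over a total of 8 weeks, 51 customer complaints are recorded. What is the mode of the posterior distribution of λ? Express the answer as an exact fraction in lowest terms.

56/9

Total count 51 over total exposure 8 weeks.
The Gamma prior is conjugate for the Poisson rate, so λ | data ~ Gamma(6+51, 1+8) = Gamma(57, 9).
Posterior mode = (α'−1)/β' = 56/9.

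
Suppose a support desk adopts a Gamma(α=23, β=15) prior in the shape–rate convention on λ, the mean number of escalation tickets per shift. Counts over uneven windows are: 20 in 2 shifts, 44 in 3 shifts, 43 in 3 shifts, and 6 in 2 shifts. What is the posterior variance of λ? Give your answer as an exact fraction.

Total count: 20 + 44 + 43 + 6 = 113.
Total exposure: 2 + 3 + 3 + 2 = 10 shifts.
Conjugate update: add total count to the shape and total exposure to the rate, giving Gamma(136, 25).
Posterior variance = α'/β'² = 136/625.

136/625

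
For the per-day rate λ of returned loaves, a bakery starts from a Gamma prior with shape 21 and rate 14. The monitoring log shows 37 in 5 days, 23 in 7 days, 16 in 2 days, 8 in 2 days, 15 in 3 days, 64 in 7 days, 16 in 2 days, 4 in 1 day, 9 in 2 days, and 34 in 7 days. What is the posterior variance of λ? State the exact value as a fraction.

19/208

Total count: 37 + 23 + 16 + 8 + 15 + 64 + 16 + 4 + 9 + 34 = 226.
Total exposure: 5 + 7 + 2 + 2 + 3 + 7 + 2 + 1 + 2 + 7 = 38 days.
Posterior: α' = 21 + 226 = 247, β' = 14 + 38 = 52.
Posterior variance = α'/β'² = 247/2704 = 19/208.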